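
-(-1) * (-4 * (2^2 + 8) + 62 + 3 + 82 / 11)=269 / 11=24.45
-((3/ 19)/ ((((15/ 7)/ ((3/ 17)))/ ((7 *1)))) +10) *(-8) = 130376/ 1615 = 80.73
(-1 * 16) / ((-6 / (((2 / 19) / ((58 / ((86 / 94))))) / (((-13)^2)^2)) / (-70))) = -24080 / 2218932651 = -0.00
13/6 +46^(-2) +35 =235937/6348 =37.17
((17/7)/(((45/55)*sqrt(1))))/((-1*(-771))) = 0.00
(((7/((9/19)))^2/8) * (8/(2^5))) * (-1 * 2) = -17689/1296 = -13.65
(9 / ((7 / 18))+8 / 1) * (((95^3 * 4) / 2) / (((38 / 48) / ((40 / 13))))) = 207555164.84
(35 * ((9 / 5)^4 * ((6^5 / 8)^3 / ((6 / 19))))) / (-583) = -133557789695904 / 72875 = -1832696942.65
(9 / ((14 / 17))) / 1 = 10.93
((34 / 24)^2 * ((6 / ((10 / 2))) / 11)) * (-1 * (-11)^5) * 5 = 4231249 / 24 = 176302.04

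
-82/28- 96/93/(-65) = -82167/28210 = -2.91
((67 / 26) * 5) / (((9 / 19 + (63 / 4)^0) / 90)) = 286425 / 364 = 786.88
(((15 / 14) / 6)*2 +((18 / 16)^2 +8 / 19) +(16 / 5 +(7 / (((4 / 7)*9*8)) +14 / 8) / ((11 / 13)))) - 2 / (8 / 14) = 16908853 / 4213440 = 4.01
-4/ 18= -2/ 9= -0.22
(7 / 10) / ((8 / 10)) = 7 / 8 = 0.88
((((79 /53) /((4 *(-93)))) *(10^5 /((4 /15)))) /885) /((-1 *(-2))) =-246875 /290811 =-0.85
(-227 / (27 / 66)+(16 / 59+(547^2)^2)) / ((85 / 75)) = 78993551582.10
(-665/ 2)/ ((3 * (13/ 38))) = -12635/ 39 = -323.97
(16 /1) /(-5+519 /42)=224 /103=2.17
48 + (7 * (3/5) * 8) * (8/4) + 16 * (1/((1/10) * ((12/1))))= 1928/15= 128.53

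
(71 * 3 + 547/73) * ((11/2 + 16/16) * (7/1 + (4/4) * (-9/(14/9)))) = 889304/511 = 1740.32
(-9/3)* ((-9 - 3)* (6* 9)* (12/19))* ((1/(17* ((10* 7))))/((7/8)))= 93312/79135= 1.18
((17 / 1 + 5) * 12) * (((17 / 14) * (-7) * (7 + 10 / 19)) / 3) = -106964 / 19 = -5629.68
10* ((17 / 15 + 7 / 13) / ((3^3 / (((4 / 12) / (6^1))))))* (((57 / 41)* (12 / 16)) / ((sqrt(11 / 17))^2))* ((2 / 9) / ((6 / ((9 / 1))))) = 52649 / 2849418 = 0.02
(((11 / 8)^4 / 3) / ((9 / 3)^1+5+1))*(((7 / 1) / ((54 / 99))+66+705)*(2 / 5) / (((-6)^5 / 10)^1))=-68856623 / 1289945088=-0.05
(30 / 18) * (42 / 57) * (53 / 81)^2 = 196630 / 373977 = 0.53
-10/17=-0.59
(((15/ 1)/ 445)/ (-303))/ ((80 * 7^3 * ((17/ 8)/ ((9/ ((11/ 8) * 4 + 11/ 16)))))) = -8/ 2882817245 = -0.00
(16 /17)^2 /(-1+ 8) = 256 /2023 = 0.13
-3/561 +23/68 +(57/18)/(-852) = 314669/955944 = 0.33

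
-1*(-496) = 496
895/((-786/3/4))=-1790/131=-13.66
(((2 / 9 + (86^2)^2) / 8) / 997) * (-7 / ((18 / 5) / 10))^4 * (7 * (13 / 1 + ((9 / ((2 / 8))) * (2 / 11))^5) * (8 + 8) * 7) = 87648954438801010322210937500 / 9481370797503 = 9244333579052104.08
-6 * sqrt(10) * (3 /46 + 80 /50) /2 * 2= -31.60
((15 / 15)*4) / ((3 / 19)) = 76 / 3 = 25.33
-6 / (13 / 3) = -1.38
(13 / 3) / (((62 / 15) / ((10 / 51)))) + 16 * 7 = 177397 / 1581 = 112.21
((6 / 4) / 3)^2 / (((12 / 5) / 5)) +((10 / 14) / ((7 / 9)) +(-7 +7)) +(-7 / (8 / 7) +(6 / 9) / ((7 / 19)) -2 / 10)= -12059 / 3920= -3.08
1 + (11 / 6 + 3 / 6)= 10 / 3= 3.33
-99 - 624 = -723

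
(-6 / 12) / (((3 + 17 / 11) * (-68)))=11 / 6800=0.00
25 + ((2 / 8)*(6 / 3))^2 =101 / 4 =25.25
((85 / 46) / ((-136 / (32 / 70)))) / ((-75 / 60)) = 4 / 805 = 0.00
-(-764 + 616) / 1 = 148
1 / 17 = 0.06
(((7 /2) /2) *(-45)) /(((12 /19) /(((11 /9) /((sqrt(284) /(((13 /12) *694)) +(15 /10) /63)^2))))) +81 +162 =-167980071709775133177 /4283621264180 +4974857931113202132 *sqrt(71) /1070905316045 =-71079.95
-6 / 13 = -0.46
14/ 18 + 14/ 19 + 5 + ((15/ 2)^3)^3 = 6573815023493/ 87552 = 75084692.79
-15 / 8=-1.88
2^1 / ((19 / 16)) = 32 / 19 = 1.68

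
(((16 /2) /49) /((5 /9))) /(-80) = -9 /2450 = -0.00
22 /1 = 22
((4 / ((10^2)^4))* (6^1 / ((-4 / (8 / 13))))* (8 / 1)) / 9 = -1 / 30468750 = -0.00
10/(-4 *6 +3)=-10/21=-0.48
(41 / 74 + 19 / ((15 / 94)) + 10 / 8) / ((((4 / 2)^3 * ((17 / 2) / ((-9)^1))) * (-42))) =268333 / 704480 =0.38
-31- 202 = -233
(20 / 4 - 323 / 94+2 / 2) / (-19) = -241 / 1786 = -0.13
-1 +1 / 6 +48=283 / 6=47.17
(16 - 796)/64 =-195/16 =-12.19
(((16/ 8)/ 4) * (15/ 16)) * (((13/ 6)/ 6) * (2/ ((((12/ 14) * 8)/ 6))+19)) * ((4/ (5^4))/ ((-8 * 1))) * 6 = -1079/ 64000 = -0.02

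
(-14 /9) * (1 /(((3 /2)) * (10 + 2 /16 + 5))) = -0.07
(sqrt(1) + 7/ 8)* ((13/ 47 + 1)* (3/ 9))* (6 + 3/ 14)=6525/ 1316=4.96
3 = 3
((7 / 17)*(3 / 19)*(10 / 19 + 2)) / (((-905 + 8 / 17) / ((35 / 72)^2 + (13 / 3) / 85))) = -886123 / 16986356820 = -0.00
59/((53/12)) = 708/53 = 13.36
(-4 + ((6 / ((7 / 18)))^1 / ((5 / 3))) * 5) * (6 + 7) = 3848 / 7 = 549.71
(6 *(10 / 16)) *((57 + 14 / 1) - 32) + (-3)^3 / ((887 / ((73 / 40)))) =5186979 / 35480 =146.19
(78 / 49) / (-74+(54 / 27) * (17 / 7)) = -39 / 1694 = -0.02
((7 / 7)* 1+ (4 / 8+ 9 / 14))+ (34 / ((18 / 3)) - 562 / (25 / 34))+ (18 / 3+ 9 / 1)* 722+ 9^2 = 5331107 / 525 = 10154.49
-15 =-15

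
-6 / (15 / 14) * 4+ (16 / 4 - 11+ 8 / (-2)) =-167 / 5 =-33.40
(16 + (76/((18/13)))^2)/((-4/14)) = -858662/81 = -10600.77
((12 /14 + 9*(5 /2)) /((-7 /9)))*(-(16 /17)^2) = 26.60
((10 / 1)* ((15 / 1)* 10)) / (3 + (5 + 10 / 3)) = 2250 / 17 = 132.35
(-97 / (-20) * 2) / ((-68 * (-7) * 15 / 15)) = 97 / 4760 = 0.02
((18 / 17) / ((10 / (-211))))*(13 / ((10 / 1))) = -29.04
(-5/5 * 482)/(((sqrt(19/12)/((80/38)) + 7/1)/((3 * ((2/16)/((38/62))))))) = -753076800/17744879 + 448260 * sqrt(57)/933941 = -38.82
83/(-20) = -83/20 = -4.15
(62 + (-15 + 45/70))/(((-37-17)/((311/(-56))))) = 207437/42336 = 4.90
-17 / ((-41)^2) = -17 / 1681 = -0.01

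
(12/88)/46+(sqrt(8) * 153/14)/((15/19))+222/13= 224703/13156+969 * sqrt(2)/35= 56.23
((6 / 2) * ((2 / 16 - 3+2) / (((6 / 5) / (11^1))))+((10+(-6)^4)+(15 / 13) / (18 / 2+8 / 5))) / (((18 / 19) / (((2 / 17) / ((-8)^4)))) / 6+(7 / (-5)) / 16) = 1342661505 / 5757082123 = 0.23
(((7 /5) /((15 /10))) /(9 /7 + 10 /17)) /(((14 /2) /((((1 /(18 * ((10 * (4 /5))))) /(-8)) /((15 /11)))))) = -1309 /28900800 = -0.00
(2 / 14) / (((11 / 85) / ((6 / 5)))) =102 / 77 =1.32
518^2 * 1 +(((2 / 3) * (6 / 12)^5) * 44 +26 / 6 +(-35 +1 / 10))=5365887 / 20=268294.35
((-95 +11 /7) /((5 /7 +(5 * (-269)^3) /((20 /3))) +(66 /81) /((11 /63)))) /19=7848 /23299726885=0.00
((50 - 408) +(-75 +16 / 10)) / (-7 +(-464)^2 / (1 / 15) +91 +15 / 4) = -2876 / 21530185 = -0.00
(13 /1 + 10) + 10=33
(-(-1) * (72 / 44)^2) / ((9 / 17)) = 612 / 121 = 5.06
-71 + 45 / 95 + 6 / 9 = -3982 / 57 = -69.86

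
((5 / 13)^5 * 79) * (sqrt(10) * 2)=4.21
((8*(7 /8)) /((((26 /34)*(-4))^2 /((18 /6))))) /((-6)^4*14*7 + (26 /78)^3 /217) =0.00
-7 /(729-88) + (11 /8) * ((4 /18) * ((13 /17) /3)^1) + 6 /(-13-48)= -2253785 /71789436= -0.03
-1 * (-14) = 14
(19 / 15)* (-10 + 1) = -57 / 5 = -11.40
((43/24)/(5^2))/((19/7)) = 301/11400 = 0.03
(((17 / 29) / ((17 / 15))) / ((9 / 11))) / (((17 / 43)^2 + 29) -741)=-101695 / 114509313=-0.00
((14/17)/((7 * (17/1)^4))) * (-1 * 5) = -10/1419857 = -0.00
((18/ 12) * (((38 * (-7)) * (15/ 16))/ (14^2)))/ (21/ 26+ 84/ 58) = -35815/ 42336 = -0.85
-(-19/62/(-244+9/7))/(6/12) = -133/52669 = -0.00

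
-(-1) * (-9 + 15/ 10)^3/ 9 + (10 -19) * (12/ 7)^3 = -253041/ 2744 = -92.22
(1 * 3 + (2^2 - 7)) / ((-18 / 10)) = 0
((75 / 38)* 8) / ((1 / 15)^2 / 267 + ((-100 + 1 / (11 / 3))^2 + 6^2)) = 545180625 / 344643291856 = 0.00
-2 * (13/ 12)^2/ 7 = -169/ 504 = -0.34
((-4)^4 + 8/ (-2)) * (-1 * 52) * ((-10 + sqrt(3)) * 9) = 1179360 - 117936 * sqrt(3) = 975088.86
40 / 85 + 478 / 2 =4071 / 17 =239.47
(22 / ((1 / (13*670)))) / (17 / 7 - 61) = -134134 / 41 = -3271.56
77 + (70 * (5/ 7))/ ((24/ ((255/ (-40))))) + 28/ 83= 170133/ 2656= 64.06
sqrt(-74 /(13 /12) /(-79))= 2 * sqrt(227994) /1027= 0.93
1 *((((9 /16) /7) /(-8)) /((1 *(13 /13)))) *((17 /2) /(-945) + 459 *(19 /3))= -5494213 /188160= -29.20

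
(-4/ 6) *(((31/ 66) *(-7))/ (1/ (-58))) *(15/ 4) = -31465/ 66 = -476.74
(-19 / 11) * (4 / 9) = -76 / 99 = -0.77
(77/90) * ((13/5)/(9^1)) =1001/4050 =0.25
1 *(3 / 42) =0.07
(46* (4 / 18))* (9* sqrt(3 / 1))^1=92* sqrt(3)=159.35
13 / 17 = 0.76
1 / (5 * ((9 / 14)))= 0.31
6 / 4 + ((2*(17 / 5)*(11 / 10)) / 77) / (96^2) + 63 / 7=16934417 / 1612800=10.50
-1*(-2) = 2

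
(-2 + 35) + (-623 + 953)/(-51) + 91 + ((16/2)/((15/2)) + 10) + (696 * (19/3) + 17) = 1161167/255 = 4553.60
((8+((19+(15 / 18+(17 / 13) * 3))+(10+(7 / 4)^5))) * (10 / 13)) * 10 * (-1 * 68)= -30427.12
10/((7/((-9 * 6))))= -540/7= -77.14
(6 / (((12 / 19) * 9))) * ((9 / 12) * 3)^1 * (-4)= -9.50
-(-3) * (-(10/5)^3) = -24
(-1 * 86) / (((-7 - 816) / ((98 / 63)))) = 1204 / 7407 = 0.16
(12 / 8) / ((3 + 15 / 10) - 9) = -1 / 3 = -0.33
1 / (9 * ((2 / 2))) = 1 / 9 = 0.11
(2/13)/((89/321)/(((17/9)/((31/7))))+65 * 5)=12733/26952263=0.00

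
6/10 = 0.60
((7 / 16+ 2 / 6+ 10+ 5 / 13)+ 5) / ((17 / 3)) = 593 / 208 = 2.85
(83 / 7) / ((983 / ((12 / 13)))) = 996 / 89453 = 0.01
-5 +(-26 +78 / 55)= -1627 / 55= -29.58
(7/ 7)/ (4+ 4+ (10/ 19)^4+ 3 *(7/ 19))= 130321/ 1196607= 0.11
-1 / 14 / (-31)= 1 / 434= 0.00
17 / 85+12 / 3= 21 / 5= 4.20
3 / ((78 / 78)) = 3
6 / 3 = 2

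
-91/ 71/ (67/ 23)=-2093/ 4757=-0.44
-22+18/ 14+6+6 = -61/ 7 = -8.71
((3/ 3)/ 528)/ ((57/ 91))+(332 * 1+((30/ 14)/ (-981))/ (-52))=99110293537/ 298522224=332.00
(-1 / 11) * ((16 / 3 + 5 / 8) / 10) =-13 / 240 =-0.05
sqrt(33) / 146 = 0.04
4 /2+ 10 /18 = 23 /9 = 2.56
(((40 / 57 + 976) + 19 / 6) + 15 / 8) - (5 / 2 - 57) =157509 / 152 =1036.24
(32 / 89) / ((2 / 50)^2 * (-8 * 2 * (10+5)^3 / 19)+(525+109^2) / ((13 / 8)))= 0.00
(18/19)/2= 9/19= 0.47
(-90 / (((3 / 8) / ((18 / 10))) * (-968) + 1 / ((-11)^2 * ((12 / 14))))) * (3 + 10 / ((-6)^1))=9680 / 16267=0.60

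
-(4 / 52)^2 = -1 / 169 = -0.01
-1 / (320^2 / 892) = -223 / 25600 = -0.01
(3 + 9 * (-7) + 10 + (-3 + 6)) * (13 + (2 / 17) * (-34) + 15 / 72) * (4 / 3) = -10387 / 18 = -577.06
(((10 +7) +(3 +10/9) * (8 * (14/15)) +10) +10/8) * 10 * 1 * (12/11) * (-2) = -127324/99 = -1286.10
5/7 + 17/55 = 394/385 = 1.02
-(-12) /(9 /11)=44 /3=14.67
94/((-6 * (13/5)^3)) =-5875/6591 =-0.89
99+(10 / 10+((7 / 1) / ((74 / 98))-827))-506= -45278 / 37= -1223.73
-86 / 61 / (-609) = 86 / 37149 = 0.00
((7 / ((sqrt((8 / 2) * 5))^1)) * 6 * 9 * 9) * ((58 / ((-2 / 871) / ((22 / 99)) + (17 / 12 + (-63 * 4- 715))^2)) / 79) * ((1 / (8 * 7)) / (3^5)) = 909324 * sqrt(5) / 46190988859685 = 0.00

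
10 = 10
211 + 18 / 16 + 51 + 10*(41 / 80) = 1073 / 4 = 268.25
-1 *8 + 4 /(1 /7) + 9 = 29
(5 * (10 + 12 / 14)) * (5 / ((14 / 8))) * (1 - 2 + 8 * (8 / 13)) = 387600 / 637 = 608.48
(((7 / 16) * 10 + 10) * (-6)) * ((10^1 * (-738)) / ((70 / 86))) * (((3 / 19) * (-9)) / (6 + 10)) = -147801105 / 2128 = -69455.41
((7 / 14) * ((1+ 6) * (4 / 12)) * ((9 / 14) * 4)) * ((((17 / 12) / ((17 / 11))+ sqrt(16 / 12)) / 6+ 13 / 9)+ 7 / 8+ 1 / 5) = sqrt(3) / 3+ 481 / 60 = 8.59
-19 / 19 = -1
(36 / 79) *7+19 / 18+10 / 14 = 49369 / 9954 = 4.96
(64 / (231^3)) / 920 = 8 / 1417534965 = 0.00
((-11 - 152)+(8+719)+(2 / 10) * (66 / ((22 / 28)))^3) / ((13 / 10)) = 1191048 / 13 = 91619.08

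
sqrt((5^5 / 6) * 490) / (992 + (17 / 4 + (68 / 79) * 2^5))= 39500 * sqrt(3) / 138651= 0.49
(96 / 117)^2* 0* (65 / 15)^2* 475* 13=0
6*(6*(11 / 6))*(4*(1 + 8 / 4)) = 792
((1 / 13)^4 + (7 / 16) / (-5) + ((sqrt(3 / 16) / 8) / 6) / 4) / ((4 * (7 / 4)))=-0.01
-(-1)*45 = 45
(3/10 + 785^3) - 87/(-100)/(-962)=46535463353773/96200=483736625.30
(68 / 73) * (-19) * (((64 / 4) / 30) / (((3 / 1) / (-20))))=41344 / 657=62.93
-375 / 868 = -0.43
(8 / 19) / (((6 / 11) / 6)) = 88 / 19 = 4.63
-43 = -43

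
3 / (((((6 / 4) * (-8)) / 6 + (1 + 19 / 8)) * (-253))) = -24 / 2783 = -0.01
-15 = -15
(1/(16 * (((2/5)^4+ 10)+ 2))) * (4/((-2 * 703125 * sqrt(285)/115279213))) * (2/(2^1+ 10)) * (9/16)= -6067327 * sqrt(285)/10823040000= -0.01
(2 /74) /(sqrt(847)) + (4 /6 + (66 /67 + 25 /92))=sqrt(7) /2849 + 35569 /18492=1.92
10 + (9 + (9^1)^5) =59068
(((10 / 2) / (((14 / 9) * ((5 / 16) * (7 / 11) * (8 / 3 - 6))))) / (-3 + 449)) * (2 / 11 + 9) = -5454 / 54635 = -0.10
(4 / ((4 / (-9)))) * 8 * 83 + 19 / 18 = -107549 / 18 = -5974.94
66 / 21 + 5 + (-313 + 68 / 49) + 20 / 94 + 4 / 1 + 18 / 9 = -684582 / 2303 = -297.26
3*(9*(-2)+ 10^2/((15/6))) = 66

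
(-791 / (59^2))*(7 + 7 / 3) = -22148 / 10443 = -2.12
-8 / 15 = -0.53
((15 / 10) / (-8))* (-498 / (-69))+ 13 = 2143 / 184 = 11.65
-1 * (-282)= 282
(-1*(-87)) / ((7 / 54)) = 4698 / 7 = 671.14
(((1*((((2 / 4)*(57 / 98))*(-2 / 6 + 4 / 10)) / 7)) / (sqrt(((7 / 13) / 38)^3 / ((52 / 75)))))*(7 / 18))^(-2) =250151186250 / 70719863539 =3.54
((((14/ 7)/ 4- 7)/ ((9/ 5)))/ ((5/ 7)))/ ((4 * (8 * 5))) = -91/ 2880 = -0.03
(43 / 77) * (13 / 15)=559 / 1155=0.48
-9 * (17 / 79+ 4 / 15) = -1713 / 395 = -4.34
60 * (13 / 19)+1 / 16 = 12499 / 304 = 41.12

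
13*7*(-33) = -3003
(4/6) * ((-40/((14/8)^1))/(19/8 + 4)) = -2560/1071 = -2.39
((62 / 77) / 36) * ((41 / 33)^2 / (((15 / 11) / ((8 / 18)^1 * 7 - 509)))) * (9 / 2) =-237261383 / 4116420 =-57.64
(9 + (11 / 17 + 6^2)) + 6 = 878 / 17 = 51.65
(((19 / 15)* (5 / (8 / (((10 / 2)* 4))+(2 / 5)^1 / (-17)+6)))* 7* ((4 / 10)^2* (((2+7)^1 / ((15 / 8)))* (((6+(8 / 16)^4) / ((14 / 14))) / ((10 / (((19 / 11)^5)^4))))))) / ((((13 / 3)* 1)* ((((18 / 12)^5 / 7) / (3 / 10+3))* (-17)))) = -27157101864244822772538914076056 / 3635946151589775036091381875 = -7469.06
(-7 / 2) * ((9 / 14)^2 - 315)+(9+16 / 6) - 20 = 183577 / 168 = 1092.72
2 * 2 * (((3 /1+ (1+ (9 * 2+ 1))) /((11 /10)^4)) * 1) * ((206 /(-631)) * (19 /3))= -3600880000 /27715413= -129.92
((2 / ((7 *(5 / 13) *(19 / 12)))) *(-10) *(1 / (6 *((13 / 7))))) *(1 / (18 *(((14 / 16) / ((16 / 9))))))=-512 / 10773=-0.05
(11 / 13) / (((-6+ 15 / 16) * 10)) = -88 / 5265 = -0.02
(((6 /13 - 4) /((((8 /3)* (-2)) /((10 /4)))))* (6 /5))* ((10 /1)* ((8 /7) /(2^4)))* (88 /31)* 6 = 68310 /2821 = 24.21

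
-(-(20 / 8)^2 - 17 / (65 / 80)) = 1413 / 52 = 27.17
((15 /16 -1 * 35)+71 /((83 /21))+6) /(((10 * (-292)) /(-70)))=-93877 /387776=-0.24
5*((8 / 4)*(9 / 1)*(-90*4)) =-32400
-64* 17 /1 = -1088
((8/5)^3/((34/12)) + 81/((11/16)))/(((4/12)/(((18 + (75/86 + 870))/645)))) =106553591928/216101875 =493.07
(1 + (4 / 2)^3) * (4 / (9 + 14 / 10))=45 / 13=3.46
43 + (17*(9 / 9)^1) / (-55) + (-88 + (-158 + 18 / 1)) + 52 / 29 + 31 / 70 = -4088023 / 22330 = -183.07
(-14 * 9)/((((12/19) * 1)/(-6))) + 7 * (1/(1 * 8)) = 9583/8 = 1197.88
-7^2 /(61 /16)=-784 /61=-12.85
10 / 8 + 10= 45 / 4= 11.25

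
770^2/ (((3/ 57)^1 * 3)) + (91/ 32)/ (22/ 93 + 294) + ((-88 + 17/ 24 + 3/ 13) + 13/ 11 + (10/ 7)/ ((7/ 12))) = 69117350309932835/ 18406996608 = 3754949.91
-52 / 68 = -0.76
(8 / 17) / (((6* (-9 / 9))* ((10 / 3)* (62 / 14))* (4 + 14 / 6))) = -42 / 50065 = -0.00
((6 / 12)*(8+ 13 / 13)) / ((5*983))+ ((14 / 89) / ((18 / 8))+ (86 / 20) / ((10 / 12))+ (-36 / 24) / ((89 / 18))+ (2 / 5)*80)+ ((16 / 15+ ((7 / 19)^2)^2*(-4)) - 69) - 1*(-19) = -61975772569651 / 5130626997150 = -12.08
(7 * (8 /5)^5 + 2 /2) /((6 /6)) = 232501 /3125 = 74.40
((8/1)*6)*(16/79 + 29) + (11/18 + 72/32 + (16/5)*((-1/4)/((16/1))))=9986227/7110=1404.53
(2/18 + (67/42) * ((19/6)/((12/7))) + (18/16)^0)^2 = 16.47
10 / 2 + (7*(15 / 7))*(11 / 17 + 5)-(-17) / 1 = 1814 / 17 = 106.71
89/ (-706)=-0.13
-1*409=-409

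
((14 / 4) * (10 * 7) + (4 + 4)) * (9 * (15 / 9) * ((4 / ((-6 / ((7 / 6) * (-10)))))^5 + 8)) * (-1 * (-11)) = 23393513834680 / 19683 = 1188513632.81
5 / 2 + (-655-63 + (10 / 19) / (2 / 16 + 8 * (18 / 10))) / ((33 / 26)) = -410309869 / 728574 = -563.17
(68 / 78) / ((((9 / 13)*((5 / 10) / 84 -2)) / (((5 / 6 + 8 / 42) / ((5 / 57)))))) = -111112 / 15075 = -7.37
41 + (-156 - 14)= -129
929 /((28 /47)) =43663 /28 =1559.39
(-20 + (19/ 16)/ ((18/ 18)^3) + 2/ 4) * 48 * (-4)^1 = 3516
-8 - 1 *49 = -57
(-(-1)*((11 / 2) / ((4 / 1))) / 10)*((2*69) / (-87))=-253 / 1160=-0.22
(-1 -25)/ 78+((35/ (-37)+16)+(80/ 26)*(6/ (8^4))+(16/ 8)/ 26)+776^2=222454099841/ 369408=602190.80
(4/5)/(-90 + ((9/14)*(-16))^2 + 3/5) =196/4017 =0.05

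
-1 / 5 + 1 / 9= -4 / 45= -0.09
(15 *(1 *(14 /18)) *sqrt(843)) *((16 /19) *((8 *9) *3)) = 40320 *sqrt(843) /19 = 61614.19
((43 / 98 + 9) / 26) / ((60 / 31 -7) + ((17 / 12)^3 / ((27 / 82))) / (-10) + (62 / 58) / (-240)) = -48497454000 / 792521128763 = -0.06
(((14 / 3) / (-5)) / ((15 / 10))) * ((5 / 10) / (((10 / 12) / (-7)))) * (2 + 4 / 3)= 392 / 45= 8.71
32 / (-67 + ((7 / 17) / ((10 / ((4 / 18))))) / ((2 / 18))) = -0.48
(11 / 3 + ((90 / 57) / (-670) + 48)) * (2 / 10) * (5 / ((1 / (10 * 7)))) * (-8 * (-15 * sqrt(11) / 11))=552456800 * sqrt(11) / 14003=130849.95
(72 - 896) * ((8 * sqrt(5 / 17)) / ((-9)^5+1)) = 824 * sqrt(85) / 125477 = 0.06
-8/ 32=-0.25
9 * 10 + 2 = 92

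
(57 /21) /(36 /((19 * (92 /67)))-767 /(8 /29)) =-66424 /68007569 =-0.00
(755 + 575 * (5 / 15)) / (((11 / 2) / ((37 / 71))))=2960 / 33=89.70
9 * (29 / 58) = 9 / 2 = 4.50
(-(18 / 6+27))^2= 900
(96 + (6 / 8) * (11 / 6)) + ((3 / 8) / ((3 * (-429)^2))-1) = 35473903 / 368082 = 96.38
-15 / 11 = -1.36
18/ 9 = 2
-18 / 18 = -1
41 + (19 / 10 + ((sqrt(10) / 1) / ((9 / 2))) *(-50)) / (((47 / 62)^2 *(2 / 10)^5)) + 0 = -180698.01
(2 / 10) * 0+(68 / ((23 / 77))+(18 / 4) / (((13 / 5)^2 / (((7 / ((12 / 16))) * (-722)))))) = -16551416 / 3887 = -4258.15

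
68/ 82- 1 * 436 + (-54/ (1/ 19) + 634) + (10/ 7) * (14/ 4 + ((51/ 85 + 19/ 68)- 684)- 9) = -17670903/ 9758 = -1810.91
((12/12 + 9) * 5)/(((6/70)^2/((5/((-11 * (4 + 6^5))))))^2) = 37515625/11864776968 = 0.00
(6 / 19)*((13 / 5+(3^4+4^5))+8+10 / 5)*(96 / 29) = 3218688 / 2755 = 1168.31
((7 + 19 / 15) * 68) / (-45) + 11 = -1007 / 675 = -1.49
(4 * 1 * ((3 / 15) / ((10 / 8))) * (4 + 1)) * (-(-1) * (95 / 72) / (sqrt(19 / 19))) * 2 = 8.44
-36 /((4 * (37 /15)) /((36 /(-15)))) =8.76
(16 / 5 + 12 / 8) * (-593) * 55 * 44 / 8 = -3372391 / 4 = -843097.75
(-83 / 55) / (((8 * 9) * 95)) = -83 / 376200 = -0.00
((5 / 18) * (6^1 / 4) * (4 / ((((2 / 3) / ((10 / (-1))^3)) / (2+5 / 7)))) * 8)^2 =144400000000 / 49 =2946938775.51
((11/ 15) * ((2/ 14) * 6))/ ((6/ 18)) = 66/ 35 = 1.89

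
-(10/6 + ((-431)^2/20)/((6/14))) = -1300427/60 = -21673.78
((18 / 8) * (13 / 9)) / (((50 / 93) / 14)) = 8463 / 100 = 84.63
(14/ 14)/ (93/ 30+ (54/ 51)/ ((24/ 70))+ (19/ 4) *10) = 170/ 9127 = 0.02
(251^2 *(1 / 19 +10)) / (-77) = -12033191 / 1463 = -8225.01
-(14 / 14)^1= -1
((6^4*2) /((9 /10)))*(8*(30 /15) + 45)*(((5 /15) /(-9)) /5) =-3904 /3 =-1301.33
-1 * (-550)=550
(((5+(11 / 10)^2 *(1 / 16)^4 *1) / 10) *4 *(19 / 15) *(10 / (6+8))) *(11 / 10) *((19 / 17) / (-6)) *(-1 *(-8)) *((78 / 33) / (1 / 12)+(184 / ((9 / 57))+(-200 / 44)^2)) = -434541143707081 / 120637440000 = -3602.04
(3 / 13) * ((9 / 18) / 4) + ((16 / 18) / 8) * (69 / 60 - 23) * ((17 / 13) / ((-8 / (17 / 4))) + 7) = -88007 / 5760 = -15.28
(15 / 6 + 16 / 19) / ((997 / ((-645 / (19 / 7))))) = -573405 / 719834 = -0.80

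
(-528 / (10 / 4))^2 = 1115136 / 25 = 44605.44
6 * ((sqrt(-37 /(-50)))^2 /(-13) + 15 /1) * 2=58278 /325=179.32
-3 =-3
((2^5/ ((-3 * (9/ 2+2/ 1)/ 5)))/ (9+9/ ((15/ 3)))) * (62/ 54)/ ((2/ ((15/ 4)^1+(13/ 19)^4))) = -6414082900/ 3705156351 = -1.73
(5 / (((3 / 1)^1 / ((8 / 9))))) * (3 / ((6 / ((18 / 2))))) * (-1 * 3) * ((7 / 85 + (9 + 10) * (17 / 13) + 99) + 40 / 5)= -583124 / 221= -2638.57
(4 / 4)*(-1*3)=-3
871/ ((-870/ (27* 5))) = -135.16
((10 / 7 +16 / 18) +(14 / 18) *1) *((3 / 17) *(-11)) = -715 / 119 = -6.01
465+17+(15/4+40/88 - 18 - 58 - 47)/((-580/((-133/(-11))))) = 484.48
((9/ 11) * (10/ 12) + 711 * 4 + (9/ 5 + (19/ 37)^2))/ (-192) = -14.83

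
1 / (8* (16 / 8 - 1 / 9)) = 9 / 136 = 0.07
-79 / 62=-1.27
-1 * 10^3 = -1000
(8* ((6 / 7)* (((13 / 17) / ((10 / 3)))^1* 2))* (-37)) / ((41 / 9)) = -623376 / 24395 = -25.55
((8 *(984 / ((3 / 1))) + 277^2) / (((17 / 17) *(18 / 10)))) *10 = 440850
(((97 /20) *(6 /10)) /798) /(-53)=-97 /1409800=-0.00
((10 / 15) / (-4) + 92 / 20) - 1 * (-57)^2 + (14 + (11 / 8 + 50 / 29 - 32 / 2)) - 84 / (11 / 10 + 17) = -2045918527 / 629880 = -3248.11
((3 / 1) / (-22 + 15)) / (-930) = 1 / 2170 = 0.00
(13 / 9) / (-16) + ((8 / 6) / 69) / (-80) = -1499 / 16560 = -0.09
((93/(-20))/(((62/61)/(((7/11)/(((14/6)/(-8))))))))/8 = 549/440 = 1.25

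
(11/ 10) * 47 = 517/ 10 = 51.70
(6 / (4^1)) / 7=3 / 14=0.21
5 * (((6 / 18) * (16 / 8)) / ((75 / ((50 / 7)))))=20 / 63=0.32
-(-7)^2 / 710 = -49 / 710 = -0.07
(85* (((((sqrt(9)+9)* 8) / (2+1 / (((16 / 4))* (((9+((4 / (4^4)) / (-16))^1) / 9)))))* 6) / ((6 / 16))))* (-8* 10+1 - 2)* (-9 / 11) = 3845539.09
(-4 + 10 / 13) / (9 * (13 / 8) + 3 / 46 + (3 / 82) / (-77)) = -8132432 / 36976745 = -0.22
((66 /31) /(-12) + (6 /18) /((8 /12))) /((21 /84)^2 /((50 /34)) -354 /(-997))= 3988000 /4915019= 0.81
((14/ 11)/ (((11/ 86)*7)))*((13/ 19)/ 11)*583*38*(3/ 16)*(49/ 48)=1451723/ 3872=374.93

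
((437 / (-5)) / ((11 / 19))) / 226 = -8303 / 12430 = -0.67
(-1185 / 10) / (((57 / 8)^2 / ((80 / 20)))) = -10112 / 1083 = -9.34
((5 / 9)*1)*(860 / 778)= 2150 / 3501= 0.61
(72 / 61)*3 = 216 / 61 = 3.54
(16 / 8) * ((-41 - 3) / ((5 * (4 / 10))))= -44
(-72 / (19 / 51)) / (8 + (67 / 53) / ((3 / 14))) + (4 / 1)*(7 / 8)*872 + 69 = 3837263 / 1235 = 3107.10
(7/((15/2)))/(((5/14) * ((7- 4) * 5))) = 196/1125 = 0.17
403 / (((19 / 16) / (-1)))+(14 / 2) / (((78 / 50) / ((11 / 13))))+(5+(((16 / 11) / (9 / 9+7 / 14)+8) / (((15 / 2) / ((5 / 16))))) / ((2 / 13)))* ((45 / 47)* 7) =-2846513069 / 9960522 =-285.78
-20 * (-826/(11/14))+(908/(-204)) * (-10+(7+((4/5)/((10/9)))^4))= 1536731765601/73046875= 21037.61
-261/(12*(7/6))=-18.64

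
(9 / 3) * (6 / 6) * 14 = 42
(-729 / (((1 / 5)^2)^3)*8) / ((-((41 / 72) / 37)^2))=646704648000000 / 1681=384714246281.98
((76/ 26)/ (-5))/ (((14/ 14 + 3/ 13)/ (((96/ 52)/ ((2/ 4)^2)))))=-228/ 65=-3.51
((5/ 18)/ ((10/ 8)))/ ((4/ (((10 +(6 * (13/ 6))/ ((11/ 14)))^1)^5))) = 1061412655616/ 1449459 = 732281.94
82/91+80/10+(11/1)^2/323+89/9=5069746/264537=19.16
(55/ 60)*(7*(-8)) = -154/ 3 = -51.33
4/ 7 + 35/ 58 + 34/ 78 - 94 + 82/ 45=-90.57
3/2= 1.50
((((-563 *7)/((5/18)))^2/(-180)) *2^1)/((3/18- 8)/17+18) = -28515799116/223625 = -127516.15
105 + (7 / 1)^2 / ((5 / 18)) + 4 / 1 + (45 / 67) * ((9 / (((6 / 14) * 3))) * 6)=105059 / 335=313.61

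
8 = 8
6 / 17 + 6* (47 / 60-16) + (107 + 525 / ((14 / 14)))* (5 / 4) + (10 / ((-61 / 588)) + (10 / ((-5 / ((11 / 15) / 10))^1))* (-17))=94131523 / 155550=605.15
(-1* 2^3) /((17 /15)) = -120 /17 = -7.06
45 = 45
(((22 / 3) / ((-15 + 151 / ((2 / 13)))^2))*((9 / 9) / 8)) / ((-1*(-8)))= 11 / 89675736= 0.00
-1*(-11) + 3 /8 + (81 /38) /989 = 11.38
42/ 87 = 0.48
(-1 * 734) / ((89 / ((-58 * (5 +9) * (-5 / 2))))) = -16741.80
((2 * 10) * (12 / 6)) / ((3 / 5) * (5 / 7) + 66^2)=56 / 6099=0.01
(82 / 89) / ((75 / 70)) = 1148 / 1335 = 0.86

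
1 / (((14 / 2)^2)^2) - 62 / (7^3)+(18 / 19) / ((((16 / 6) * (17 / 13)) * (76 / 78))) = 11608721 / 117879496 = 0.10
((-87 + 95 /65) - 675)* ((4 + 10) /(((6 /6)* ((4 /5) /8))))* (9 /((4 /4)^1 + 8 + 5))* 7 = -6228810 /13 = -479139.23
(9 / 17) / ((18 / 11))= 11 / 34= 0.32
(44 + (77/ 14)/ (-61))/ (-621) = -0.07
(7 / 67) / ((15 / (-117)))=-273 / 335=-0.81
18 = 18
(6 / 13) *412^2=1018464 / 13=78343.38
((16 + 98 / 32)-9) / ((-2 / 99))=-15939 / 32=-498.09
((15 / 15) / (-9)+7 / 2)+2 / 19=1195 / 342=3.49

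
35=35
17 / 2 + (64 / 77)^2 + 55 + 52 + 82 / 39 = 54706205 / 462462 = 118.29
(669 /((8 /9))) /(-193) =-6021 /1544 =-3.90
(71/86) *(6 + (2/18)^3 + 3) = 232951/31347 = 7.43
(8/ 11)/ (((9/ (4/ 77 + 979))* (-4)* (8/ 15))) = -125645/ 3388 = -37.09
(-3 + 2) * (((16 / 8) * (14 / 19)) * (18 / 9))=-56 / 19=-2.95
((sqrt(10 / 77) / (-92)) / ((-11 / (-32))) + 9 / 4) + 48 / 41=561 / 164-8*sqrt(770) / 19481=3.41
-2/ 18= -1/ 9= -0.11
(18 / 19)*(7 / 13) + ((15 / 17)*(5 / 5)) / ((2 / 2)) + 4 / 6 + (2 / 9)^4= 56795777 / 27549639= 2.06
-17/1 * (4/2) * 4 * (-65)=8840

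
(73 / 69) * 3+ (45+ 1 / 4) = 4455 / 92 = 48.42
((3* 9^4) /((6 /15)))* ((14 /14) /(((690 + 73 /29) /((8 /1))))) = 568.45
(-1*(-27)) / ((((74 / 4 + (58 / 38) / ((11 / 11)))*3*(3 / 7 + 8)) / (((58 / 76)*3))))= 5481 / 44899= 0.12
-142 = -142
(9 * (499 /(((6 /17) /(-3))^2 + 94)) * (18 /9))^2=1684541814201 /184552225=9127.72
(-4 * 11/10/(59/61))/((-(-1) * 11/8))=-976/295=-3.31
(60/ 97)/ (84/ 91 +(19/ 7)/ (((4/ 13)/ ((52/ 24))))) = 131040/ 4244623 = 0.03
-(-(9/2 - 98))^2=-34969/4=-8742.25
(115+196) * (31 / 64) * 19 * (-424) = -9708487 / 8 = -1213560.88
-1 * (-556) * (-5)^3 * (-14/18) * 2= 973000/9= 108111.11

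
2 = 2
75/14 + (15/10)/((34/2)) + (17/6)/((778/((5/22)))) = 66557123/12220824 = 5.45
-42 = -42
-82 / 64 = -41 / 32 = -1.28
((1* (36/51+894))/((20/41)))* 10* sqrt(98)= 2182635* sqrt(2)/17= 181571.30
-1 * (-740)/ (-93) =-740/ 93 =-7.96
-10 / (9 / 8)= -80 / 9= -8.89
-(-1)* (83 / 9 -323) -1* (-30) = -2554 / 9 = -283.78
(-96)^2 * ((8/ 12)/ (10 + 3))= 472.62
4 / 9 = 0.44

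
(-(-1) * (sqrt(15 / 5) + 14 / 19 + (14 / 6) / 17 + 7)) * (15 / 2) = 72.05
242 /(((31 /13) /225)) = 707850 /31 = 22833.87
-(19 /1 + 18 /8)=-85 /4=-21.25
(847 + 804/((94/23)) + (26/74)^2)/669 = 1.56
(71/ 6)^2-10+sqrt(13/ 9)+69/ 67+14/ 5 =135.06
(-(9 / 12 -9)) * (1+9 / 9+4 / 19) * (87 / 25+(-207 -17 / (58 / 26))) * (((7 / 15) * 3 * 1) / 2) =-742576527 / 275500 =-2695.38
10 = 10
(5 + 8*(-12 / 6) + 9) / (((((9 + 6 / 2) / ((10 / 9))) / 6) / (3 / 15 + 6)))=-6.89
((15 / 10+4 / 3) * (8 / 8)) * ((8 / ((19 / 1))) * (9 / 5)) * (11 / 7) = 2244 / 665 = 3.37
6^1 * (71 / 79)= 426 / 79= 5.39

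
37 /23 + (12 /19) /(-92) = 700 /437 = 1.60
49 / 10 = 4.90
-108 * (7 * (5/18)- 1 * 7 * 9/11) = 4494/11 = 408.55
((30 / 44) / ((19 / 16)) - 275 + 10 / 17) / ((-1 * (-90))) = -21621 / 7106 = -3.04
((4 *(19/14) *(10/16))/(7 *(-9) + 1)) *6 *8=-2.63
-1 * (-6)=6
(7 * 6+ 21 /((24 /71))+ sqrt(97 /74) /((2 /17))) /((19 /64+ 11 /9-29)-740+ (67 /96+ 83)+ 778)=1.21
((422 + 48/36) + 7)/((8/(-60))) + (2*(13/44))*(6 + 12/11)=-780041/242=-3223.31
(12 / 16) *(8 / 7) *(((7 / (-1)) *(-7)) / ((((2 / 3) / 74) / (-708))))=-3300696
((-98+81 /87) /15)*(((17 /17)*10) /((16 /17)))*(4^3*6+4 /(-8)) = -36704785 /1392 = -26368.38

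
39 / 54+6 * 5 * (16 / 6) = 1453 / 18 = 80.72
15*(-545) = -8175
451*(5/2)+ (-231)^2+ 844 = 110665/2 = 55332.50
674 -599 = 75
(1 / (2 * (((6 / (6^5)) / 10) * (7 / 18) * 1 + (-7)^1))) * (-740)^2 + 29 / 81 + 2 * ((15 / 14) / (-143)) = -739823628889894 / 18914494599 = -39114.11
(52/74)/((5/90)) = 468/37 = 12.65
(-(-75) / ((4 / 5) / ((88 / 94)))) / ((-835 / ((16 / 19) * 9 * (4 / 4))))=-118800 / 149131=-0.80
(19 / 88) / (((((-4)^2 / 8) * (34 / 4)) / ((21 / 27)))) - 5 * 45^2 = -136322867 / 13464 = -10124.99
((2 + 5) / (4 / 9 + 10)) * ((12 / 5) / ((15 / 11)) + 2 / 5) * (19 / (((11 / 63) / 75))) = 6108291 / 517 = 11814.88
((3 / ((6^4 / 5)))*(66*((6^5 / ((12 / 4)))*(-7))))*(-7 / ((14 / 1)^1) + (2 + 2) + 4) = -103950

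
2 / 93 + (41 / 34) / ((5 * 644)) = 222773 / 10181640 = 0.02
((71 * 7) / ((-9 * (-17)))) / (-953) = -497 / 145809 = -0.00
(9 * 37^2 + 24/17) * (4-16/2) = -837924/17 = -49289.65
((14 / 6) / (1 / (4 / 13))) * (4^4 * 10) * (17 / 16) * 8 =609280 / 39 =15622.56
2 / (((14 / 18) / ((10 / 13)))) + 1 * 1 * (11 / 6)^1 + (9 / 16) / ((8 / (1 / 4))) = 535193 / 139776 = 3.83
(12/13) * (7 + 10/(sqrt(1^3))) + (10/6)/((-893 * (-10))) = 1093045/69654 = 15.69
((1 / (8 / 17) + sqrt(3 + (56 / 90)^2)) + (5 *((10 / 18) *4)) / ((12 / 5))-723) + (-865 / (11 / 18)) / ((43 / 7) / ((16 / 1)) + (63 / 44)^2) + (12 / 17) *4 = -78425057345 / 60562296 + 19 *sqrt(19) / 45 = -1293.11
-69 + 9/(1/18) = 93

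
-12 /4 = -3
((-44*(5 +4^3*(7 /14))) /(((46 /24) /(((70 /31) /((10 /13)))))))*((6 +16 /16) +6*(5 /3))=-42387.37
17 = 17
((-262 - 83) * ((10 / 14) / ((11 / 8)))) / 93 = -4600 / 2387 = -1.93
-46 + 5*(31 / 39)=-1639 / 39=-42.03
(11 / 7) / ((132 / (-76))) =-19 / 21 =-0.90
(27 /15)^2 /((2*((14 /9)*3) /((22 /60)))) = 891 /7000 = 0.13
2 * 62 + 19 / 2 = 267 / 2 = 133.50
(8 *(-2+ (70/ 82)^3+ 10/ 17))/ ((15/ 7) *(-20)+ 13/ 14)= 103625648/ 687762659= 0.15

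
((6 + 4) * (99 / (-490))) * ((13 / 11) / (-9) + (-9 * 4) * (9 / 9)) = 73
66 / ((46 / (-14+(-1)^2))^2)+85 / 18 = 47579 / 4761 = 9.99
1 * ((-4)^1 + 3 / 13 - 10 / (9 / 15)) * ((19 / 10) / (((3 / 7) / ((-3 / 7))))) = 15143 / 390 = 38.83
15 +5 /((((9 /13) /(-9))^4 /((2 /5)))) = 57137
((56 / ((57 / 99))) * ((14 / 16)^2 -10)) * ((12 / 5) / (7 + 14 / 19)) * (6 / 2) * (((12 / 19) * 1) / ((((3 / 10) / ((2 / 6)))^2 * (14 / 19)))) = -43340 / 49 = -884.49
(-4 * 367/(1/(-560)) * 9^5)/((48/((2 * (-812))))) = -1642371564960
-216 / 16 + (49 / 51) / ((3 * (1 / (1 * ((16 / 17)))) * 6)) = -209897 / 15606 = -13.45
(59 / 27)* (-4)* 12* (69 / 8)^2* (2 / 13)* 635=-762268.65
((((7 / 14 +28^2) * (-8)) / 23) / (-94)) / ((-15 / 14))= -14644 / 5405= -2.71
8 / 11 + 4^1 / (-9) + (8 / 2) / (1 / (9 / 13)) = 3928 / 1287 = 3.05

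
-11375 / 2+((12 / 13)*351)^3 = 68013073 / 2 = 34006536.50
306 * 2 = 612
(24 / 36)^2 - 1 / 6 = 5 / 18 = 0.28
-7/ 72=-0.10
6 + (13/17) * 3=141/17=8.29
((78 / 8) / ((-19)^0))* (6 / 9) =13 / 2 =6.50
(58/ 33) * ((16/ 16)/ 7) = 58/ 231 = 0.25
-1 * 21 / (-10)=21 / 10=2.10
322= 322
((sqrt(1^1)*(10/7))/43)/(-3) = -10/903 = -0.01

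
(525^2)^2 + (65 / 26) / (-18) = 2734889062495 / 36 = 75969140624.86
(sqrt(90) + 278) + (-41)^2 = 1968.49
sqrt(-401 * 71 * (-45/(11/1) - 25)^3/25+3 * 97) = sqrt(410496860851)/121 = 5295.04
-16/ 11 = -1.45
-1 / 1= -1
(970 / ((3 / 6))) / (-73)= -1940 / 73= -26.58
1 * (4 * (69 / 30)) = 46 / 5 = 9.20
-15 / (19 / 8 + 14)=-120 / 131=-0.92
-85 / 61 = -1.39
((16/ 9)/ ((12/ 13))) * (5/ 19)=260/ 513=0.51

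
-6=-6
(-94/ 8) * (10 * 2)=-235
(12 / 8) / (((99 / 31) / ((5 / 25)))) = 31 / 330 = 0.09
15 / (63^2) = 5 / 1323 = 0.00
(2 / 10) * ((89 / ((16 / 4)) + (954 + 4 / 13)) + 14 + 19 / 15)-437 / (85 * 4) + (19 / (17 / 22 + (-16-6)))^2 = 715304269166 / 3614825175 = 197.88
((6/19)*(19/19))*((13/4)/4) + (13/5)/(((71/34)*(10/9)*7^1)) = 786903/1888600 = 0.42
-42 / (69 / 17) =-238 / 23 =-10.35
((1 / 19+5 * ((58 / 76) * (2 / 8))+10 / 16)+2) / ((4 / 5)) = 345 / 76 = 4.54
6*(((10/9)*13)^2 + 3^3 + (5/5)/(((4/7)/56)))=54050/27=2001.85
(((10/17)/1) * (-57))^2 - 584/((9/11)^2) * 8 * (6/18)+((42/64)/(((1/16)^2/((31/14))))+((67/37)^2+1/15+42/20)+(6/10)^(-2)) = -158044242383/192281526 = -821.94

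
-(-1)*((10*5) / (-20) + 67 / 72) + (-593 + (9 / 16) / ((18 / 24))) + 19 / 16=-85339 / 144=-592.63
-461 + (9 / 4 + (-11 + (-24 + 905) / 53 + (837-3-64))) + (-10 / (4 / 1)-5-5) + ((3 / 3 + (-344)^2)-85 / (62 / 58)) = 118561.86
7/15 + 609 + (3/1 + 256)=13027/15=868.47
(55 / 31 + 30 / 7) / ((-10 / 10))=-1315 / 217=-6.06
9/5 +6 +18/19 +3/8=9.12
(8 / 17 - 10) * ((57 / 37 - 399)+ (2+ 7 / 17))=40254570 / 10693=3764.57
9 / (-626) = -9 / 626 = -0.01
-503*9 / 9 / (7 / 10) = -5030 / 7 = -718.57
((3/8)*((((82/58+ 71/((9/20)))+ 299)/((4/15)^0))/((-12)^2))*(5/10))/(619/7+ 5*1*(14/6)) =209279/35111808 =0.01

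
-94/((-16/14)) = 329/4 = 82.25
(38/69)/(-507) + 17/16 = 594103/559728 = 1.06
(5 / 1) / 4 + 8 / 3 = 47 / 12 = 3.92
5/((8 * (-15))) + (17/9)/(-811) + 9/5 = 1.76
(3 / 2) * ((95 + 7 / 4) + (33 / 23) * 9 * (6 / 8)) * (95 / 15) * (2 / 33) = 61.28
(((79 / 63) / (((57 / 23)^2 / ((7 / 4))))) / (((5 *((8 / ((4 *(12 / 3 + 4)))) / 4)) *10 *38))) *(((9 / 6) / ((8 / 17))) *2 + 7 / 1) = 4471637 / 111115800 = 0.04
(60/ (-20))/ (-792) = 1/ 264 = 0.00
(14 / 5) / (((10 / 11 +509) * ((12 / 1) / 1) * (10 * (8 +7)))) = 77 / 25240500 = 0.00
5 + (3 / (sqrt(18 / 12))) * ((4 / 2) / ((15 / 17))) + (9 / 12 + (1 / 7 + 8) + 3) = 34 * sqrt(6) / 15 + 473 / 28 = 22.45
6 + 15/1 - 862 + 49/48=-40319/48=-839.98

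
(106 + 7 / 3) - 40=205 / 3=68.33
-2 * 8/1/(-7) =16/7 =2.29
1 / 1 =1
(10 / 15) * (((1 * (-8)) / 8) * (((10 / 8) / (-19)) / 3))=5 / 342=0.01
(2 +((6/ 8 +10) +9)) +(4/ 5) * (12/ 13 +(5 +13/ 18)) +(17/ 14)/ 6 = 27.27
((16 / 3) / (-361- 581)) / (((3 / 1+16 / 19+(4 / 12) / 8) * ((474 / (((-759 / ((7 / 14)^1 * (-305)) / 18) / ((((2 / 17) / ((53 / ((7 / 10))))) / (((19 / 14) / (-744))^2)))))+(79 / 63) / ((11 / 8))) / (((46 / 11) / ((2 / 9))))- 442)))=-122808145248 / 3546474175702788187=-0.00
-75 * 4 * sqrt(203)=-300 * sqrt(203)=-4274.34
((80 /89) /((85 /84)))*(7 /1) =9408 /1513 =6.22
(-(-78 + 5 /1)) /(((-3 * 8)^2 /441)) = 3577 /64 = 55.89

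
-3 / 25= -0.12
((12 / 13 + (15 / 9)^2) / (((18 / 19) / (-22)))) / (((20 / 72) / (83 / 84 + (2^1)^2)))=-37918243 / 24570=-1543.27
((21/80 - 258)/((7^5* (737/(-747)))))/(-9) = -1711377/990940720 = -0.00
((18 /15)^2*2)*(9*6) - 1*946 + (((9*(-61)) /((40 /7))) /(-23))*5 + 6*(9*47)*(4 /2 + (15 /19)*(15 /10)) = 639062873 /87400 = 7311.93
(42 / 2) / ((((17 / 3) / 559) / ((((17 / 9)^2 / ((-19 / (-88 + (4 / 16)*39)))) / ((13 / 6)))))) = 1601621 / 114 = 14049.31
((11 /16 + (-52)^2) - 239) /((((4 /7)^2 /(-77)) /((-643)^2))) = -61541314330727 /256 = -240395759104.40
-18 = -18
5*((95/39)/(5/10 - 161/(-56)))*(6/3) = 7600/1053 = 7.22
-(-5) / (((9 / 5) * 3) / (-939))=-7825 / 9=-869.44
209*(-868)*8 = -1451296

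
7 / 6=1.17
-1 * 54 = -54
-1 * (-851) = 851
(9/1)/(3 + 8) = 9/11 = 0.82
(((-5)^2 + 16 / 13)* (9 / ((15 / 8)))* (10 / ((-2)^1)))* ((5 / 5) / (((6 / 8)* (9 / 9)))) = -10912 / 13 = -839.38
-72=-72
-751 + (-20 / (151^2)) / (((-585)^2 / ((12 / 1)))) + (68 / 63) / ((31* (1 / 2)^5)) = -84650444125417 / 112884444855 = -749.89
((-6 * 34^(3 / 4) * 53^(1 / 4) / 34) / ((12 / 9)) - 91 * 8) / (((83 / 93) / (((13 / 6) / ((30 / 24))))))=-586768 / 415 - 3627 * 34^(3 / 4) * 53^(1 / 4) / 14110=-1423.66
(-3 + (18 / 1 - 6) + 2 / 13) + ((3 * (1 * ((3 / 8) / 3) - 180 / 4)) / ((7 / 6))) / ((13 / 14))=-2993 / 26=-115.12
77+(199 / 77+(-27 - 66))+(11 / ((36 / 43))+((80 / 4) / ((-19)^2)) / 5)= -265799 / 1000692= -0.27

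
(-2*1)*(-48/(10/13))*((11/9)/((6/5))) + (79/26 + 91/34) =264191/1989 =132.83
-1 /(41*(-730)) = 0.00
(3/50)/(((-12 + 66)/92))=23/225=0.10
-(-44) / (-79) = -44 / 79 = -0.56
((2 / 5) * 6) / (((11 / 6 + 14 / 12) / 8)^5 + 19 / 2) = 393216 / 1557695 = 0.25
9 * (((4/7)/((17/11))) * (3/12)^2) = 99/476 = 0.21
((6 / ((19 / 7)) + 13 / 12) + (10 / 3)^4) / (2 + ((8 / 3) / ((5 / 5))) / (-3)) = 780277 / 6840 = 114.08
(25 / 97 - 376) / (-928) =36447 / 90016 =0.40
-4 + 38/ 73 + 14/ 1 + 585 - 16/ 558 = 12128383/ 20367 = 595.49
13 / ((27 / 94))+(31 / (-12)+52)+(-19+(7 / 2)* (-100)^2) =3788173 / 108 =35075.68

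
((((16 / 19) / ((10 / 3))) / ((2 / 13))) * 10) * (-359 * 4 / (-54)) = 74672 / 171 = 436.68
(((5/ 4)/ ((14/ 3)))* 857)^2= 165251025/ 3136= 52694.84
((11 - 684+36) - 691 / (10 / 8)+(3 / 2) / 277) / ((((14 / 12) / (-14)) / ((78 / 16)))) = 385600527 / 5540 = 69602.98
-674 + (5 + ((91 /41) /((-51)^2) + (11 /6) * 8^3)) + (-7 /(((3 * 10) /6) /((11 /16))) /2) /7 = 4600045189 /17062560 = 269.60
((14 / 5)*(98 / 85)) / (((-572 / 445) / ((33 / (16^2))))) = -91581 / 282880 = -0.32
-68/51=-4/3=-1.33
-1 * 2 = -2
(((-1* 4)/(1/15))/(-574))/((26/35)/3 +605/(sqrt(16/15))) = -187200/2481786315919 +114345000* sqrt(15)/2481786315919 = 0.00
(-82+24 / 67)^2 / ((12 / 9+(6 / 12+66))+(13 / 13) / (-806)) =36174368100 / 368138401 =98.26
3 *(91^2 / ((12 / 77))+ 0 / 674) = 637637 / 4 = 159409.25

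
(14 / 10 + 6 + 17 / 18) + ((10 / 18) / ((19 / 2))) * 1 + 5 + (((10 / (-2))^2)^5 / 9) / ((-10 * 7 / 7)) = -92761978 / 855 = -108493.54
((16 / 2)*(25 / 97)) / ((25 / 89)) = 712 / 97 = 7.34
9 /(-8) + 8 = 55 /8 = 6.88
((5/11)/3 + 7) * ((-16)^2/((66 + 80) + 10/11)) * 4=15104/303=49.85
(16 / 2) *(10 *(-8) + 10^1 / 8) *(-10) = 6300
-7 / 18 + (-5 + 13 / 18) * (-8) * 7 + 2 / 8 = 2873 / 12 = 239.42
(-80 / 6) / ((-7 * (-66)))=-20 / 693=-0.03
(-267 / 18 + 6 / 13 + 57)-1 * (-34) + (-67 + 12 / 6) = 907 / 78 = 11.63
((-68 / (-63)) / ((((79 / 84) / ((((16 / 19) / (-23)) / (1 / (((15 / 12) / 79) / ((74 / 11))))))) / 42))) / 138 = -209440 / 6962840301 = -0.00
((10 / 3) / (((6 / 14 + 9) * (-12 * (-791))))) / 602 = 5 / 80814888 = 0.00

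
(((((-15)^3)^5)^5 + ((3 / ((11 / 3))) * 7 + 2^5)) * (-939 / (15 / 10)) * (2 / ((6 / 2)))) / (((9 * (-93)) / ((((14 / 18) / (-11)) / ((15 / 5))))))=1552170707616414775118464300320755899739953540146780025521522361486859153956174850463863550440 / 8203437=189209804087776230270125100000000000000000000000000000000000000000000000000000000000000.00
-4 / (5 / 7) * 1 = -28 / 5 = -5.60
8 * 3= 24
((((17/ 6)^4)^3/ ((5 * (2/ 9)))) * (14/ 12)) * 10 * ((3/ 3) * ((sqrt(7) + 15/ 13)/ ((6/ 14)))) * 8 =142742448121291445/ 2358180864 + 28548489624258289 * sqrt(7)/ 544195584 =199326808.21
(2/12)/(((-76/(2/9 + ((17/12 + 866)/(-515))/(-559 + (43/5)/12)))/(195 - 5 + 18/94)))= -62519929157/665500441608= -0.09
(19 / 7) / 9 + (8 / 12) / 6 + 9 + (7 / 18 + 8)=2243 / 126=17.80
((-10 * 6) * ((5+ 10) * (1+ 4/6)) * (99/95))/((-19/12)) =987.26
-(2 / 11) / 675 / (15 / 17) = -34 / 111375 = -0.00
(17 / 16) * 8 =17 / 2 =8.50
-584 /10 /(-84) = 73 /105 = 0.70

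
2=2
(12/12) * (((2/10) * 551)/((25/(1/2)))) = 551/250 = 2.20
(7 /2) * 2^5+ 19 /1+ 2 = 133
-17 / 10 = -1.70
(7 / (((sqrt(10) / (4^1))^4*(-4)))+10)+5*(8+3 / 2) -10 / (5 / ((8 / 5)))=2491 / 50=49.82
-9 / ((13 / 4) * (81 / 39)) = -4 / 3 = -1.33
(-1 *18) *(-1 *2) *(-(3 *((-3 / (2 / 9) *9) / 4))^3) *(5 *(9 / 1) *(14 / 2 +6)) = 15935694332.70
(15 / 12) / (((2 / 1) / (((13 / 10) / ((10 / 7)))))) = 91 / 160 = 0.57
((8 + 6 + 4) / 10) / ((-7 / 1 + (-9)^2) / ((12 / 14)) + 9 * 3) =27 / 1700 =0.02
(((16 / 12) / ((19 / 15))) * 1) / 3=20 / 57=0.35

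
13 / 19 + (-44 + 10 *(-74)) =-14883 / 19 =-783.32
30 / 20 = 3 / 2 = 1.50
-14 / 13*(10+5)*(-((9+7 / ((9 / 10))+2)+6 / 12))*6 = 1868.46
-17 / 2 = -8.50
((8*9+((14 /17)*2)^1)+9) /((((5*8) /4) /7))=1967 /34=57.85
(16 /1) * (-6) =-96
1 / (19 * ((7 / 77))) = 11 / 19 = 0.58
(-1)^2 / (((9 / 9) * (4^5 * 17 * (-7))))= -1 / 121856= -0.00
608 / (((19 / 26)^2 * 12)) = 5408 / 57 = 94.88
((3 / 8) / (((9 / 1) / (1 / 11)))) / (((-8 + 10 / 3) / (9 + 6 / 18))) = -1 / 132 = -0.01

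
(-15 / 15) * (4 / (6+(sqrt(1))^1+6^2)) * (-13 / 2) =26 / 43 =0.60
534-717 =-183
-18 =-18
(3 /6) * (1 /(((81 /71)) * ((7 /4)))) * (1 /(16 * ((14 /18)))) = 71 /3528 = 0.02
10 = 10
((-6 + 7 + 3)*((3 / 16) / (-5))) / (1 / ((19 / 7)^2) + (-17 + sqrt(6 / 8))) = 0.01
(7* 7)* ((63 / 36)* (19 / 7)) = 931 / 4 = 232.75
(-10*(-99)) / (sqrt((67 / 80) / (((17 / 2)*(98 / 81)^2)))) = 21560*sqrt(11390) / 603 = 3815.87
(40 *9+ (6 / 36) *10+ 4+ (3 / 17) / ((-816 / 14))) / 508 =2536243 / 3523488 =0.72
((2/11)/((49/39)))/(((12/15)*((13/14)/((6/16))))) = 45/616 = 0.07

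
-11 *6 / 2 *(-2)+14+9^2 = 161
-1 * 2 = -2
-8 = -8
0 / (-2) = 0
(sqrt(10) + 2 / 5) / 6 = 1 / 15 + sqrt(10) / 6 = 0.59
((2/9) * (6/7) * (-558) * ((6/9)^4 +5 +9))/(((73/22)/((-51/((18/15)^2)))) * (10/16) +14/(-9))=1066648000/1140951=934.88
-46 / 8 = -23 / 4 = -5.75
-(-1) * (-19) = -19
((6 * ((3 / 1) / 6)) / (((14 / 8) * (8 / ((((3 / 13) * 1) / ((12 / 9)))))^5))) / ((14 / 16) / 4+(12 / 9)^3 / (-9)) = -43046721 / 236419991994368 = -0.00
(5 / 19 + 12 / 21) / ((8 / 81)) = 8991 / 1064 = 8.45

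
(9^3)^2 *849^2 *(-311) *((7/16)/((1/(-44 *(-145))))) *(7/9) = -1034534752248735045/4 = -258633688062183761.25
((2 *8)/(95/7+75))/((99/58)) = 0.11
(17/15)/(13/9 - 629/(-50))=510/6311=0.08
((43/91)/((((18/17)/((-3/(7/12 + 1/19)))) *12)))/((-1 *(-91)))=-13889/7204470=-0.00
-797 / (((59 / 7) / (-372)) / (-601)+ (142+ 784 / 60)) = -6236540940 / 1213400063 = -5.14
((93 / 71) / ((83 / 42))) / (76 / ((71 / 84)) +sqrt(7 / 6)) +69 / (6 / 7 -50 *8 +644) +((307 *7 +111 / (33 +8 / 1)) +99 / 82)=219333112467582787 / 101863609976797 -39618 *sqrt(42) / 2899041181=2153.20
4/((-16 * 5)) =-1/20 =-0.05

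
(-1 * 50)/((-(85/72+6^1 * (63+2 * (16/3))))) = 3600/31909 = 0.11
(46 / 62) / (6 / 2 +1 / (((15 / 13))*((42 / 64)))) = 7245 / 42191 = 0.17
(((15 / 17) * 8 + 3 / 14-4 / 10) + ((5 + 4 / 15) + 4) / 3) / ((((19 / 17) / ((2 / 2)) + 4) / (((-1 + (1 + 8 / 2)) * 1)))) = 213386 / 27405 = 7.79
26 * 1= 26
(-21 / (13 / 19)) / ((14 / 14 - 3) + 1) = 399 / 13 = 30.69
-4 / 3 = -1.33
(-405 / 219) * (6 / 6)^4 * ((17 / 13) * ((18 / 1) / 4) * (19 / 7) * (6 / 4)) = -1177335 / 26572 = -44.31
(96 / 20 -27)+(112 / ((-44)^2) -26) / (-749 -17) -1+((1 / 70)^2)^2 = -25776850234657 / 1112695430000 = -23.17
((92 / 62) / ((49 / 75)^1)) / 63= 1150 / 31899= 0.04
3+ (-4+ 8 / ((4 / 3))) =5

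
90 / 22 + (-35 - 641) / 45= -5411 / 495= -10.93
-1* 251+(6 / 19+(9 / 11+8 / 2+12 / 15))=-256094 / 1045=-245.07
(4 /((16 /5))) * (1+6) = 35 /4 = 8.75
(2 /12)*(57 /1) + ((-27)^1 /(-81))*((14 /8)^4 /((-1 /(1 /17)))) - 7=30239 /13056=2.32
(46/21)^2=2116/441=4.80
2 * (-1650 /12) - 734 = -1009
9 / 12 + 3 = 15 / 4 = 3.75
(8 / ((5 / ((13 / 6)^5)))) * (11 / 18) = 46.69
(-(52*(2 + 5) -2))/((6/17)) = -3077/3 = -1025.67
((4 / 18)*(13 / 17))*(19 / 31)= 494 / 4743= 0.10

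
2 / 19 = 0.11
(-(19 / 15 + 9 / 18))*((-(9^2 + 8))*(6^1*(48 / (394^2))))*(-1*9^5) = -17224.92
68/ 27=2.52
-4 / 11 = -0.36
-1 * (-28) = 28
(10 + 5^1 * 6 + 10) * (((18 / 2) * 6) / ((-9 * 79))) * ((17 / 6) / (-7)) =850 / 553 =1.54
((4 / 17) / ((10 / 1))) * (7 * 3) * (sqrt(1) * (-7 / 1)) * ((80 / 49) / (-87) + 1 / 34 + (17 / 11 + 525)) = -839521037 / 460955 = -1821.26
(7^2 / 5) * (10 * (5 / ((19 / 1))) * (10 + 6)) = 7840 / 19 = 412.63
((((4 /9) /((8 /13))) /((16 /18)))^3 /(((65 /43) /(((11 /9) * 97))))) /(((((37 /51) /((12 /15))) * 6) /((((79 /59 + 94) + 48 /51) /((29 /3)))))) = 748785306841 /9723955200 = 77.00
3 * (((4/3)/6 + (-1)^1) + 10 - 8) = 11/3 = 3.67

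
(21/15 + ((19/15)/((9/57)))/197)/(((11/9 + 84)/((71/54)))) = 453406/20398365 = 0.02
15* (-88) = -1320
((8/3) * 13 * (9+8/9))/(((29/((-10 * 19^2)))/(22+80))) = -1136081440/261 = -4352802.45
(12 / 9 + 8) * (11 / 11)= 28 / 3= 9.33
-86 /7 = -12.29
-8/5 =-1.60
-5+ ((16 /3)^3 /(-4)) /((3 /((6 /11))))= -3533 /297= -11.90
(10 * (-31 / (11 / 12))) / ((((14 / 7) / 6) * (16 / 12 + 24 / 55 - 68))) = 20925 / 1366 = 15.32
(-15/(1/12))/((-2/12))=1080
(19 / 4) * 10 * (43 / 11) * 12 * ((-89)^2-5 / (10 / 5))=194082435 / 11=17643857.73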